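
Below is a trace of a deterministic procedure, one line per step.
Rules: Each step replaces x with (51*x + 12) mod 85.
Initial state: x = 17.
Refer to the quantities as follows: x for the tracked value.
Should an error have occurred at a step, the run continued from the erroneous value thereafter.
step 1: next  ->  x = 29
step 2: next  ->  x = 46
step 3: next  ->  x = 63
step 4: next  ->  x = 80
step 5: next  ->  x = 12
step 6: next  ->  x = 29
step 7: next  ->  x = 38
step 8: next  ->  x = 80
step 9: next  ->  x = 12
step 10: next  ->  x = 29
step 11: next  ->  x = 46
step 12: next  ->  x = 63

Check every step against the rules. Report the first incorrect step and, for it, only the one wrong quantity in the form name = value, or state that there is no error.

step 7, x = 46

step 1: x = (51*17 + 12) mod 85 = 29 -> same as recorded
step 2: x = (51*29 + 12) mod 85 = 46 -> consistent with the trace
step 3: x = (51*46 + 12) mod 85 = 63 -> matches
step 4: x = (51*63 + 12) mod 85 = 80 -> same as recorded
step 5: x = (51*80 + 12) mod 85 = 12 -> matches
step 6: x = (51*12 + 12) mod 85 = 29 -> exactly as logged
step 7: x = (51*29 + 12) mod 85 = 46 -> first mismatch against the trace
The earliest wrong entry is at step 7: it should read x = 46.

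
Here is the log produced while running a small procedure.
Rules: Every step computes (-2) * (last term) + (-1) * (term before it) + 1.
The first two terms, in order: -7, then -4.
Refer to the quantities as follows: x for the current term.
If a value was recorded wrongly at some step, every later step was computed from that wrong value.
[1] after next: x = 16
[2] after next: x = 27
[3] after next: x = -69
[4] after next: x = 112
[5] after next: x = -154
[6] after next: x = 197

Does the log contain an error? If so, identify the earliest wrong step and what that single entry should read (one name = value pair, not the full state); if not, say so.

step 2, x = -27

Recomputing the run from the initial state:
step 1: x = 16
step 2: x = -27
step 3: x = 39
step 4: x = -50
step 5: x = 62
step 6: x = -73
The first disagreement with the log is at step 2, where the value should be x = -27.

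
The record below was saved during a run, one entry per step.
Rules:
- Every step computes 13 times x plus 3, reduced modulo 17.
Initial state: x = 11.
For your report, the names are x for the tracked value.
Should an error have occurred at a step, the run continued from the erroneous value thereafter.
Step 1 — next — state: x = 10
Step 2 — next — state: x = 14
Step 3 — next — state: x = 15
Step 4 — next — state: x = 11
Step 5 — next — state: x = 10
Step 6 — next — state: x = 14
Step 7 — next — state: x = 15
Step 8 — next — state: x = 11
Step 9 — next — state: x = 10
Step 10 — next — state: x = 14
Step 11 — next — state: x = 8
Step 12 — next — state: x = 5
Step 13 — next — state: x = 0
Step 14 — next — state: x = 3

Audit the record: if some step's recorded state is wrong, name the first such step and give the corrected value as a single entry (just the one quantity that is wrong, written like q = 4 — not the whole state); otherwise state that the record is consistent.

step 1: x = (13*11 + 3) mod 17 = 10 -> verified
step 2: x = (13*10 + 3) mod 17 = 14 -> confirmed correct
step 3: x = (13*14 + 3) mod 17 = 15 -> matches
step 4: x = (13*15 + 3) mod 17 = 11 -> in agreement
step 5: x = (13*11 + 3) mod 17 = 10 -> consistent with the record
step 6: x = (13*10 + 3) mod 17 = 14 -> matches
step 7: x = (13*14 + 3) mod 17 = 15 -> in agreement
step 8: x = (13*15 + 3) mod 17 = 11 -> no discrepancy
step 9: x = (13*11 + 3) mod 17 = 10 -> same as recorded
step 10: x = (13*10 + 3) mod 17 = 14 -> same as recorded
step 11: x = (13*14 + 3) mod 17 = 15 -> the entry is off here
That makes step 11 the first incorrect line — x = 15 is what it should show.

step 11, x = 15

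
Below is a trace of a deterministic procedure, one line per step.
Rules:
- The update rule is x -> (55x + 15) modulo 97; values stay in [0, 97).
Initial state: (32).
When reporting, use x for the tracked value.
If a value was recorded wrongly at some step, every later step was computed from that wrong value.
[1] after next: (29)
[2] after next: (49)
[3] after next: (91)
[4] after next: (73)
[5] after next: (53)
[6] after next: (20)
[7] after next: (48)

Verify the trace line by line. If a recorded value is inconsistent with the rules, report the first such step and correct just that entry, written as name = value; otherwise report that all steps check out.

step 2, x = 58

Step 1: x = (55*32 + 15) mod 97 = 29 — matches.
Step 2: x = (55*29 + 15) mod 97 = 58 — first mismatch against the trace.
So the first discrepancy is step 2, where the right value is x = 58.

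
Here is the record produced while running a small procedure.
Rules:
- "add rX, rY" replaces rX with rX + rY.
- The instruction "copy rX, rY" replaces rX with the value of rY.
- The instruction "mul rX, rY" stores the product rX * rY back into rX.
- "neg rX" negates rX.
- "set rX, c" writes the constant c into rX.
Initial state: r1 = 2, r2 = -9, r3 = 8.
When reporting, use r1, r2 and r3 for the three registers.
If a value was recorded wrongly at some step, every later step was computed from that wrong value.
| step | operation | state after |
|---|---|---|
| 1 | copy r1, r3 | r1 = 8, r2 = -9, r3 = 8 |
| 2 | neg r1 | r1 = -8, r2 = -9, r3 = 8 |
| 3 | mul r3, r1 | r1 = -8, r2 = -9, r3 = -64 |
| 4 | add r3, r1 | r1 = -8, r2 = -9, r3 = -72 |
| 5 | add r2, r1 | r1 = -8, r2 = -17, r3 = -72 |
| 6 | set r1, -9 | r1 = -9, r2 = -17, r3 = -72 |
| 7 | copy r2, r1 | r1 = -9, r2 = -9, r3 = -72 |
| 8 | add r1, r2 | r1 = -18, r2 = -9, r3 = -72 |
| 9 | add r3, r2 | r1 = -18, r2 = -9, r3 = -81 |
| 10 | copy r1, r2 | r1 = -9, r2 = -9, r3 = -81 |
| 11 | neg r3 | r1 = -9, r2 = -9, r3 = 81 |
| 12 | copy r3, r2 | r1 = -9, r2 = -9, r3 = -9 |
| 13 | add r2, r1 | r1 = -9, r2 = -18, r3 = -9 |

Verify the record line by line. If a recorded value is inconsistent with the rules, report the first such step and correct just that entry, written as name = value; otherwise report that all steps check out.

no error

step 1: r1 = 8 -> same as recorded
step 2: r1 = -(8) = -8 -> confirmed correct
step 3: r3 = 8 * -8 = -64 -> verified
step 4: r3 = -64 + -8 = -72 -> agrees with the record
step 5: r2 = -9 + -8 = -17 -> matches
step 6: r1 = -9 -> checks out
step 7: r2 = -9 -> no discrepancy
step 8: r1 = -9 + -9 = -18 -> no discrepancy
step 9: r3 = -72 + -9 = -81 -> agrees with the record
step 10: r1 = -9 -> checks out
step 11: r3 = -(-81) = 81 -> agrees with the record
step 12: r3 = -9 -> in agreement
step 13: r2 = -9 + -9 = -18 -> verified
All entries verified; no error found.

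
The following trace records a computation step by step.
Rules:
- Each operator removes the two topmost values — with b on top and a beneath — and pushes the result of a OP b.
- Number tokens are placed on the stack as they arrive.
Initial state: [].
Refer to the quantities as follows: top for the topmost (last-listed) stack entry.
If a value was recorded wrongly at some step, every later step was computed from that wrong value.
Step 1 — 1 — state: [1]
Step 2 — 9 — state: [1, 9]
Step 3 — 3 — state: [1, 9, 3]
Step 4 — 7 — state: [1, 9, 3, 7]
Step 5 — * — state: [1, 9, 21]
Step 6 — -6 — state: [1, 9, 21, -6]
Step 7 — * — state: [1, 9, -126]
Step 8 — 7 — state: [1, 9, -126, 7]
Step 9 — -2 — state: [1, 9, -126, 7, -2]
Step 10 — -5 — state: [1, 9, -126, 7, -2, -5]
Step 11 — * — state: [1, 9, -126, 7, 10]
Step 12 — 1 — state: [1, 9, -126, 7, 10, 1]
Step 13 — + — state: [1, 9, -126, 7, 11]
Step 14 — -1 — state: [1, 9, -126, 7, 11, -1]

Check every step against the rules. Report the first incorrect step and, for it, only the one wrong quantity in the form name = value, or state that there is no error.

step 1: push 1: top = 1 -> no discrepancy
step 2: push 9: top = 9 -> checks out
step 3: push 3: top = 3 -> same as recorded
step 4: push 7: top = 7 -> checks out
step 5: 3 * 7 = 21 -> verified
step 6: push -6: top = -6 -> same as recorded
step 7: 21 * -6 = -126 -> consistent with the trace
step 8: push 7: top = 7 -> exactly as logged
step 9: push -2: top = -2 -> verified
step 10: push -5: top = -5 -> exactly as logged
step 11: -2 * -5 = 10 -> agrees with the trace
step 12: push 1: top = 1 -> confirmed correct
step 13: 10 + 1 = 11 -> confirmed correct
step 14: push -1: top = -1 -> agrees with the trace
The whole run recomputes cleanly — no discrepancies.

no error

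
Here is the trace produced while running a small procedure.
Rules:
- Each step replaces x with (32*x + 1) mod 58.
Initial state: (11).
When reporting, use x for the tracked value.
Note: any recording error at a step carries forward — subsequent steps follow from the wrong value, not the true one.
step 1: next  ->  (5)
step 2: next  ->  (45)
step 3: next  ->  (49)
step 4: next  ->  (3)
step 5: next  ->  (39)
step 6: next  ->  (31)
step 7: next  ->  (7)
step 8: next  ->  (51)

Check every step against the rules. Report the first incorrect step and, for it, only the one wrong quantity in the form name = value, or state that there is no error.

no error

Recomputing the run from the initial state:
step 1: x = 5
step 2: x = 45
step 3: x = 49
step 4: x = 3
step 5: x = 39
step 6: x = 31
step 7: x = 7
step 8: x = 51
This matches the trace at every step.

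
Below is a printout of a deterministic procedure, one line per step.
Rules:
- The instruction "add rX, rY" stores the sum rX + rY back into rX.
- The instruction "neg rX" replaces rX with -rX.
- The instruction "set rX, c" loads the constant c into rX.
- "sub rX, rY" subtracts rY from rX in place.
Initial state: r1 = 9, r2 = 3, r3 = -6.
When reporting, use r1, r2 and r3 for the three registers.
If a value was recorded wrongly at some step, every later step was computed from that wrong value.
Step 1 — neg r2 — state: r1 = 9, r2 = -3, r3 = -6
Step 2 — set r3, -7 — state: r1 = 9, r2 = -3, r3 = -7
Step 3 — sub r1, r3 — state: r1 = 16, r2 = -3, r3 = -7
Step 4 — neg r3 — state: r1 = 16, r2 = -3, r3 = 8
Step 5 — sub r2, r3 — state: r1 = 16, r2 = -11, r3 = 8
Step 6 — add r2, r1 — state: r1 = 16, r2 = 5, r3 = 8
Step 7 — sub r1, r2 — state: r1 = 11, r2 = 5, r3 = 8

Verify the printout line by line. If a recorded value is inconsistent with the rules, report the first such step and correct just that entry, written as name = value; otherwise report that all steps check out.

1. r2 = -(3) = -3 (consistent with the printout)
2. r3 = -7 (no discrepancy)
3. r1 = 9 - -7 = 16 (no discrepancy)
4. r3 = -(-7) = 7 (not what was recorded)
First deviation found at step 4; the corrected entry is r3 = 7.

step 4, r3 = 7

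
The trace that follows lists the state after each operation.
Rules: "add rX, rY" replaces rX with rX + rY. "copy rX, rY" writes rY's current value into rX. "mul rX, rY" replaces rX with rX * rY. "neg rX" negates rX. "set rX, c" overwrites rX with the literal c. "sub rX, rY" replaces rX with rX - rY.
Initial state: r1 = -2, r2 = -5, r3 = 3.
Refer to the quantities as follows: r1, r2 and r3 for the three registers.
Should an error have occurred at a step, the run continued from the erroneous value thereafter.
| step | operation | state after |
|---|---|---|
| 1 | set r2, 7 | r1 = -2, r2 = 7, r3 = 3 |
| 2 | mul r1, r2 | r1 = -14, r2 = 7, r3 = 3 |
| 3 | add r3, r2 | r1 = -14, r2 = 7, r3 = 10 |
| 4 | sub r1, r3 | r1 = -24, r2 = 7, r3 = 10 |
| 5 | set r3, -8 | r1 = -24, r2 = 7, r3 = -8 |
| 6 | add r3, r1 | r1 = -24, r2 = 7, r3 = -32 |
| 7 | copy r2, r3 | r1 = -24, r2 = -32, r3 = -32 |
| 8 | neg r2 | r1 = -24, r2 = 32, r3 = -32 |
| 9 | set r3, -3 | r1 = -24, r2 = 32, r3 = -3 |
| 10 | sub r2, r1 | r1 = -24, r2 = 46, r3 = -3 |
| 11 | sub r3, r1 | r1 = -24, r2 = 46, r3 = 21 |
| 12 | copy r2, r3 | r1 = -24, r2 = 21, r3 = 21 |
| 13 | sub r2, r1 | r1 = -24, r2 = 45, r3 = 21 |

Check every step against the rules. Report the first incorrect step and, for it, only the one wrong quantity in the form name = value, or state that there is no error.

Recomputing the run from the initial state:
step 1: r1 = -2, r2 = 7, r3 = 3
step 2: r1 = -14, r2 = 7, r3 = 3
step 3: r1 = -14, r2 = 7, r3 = 10
step 4: r1 = -24, r2 = 7, r3 = 10
step 5: r1 = -24, r2 = 7, r3 = -8
step 6: r1 = -24, r2 = 7, r3 = -32
step 7: r1 = -24, r2 = -32, r3 = -32
step 8: r1 = -24, r2 = 32, r3 = -32
step 9: r1 = -24, r2 = 32, r3 = -3
step 10: r1 = -24, r2 = 56, r3 = -3
step 11: r1 = -24, r2 = 56, r3 = 21
step 12: r1 = -24, r2 = 21, r3 = 21
step 13: r1 = -24, r2 = 45, r3 = 21
The first disagreement with the trace is at step 10, where the value should be r2 = 56.

step 10, r2 = 56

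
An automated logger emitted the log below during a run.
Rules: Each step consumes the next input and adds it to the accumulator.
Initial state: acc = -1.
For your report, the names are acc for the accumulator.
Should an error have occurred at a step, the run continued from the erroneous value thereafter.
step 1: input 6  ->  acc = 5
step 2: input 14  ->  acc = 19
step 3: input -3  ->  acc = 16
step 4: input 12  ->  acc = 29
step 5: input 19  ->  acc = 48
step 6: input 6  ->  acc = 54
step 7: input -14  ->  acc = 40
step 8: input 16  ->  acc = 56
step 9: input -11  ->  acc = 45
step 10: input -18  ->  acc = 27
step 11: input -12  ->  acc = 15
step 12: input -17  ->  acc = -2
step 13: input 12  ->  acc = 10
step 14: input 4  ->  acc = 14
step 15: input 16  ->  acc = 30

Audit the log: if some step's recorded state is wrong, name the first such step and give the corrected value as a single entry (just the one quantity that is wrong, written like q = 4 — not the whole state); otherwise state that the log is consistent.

step 4, acc = 28

Recomputing the run from the initial state:
step 1: acc = 5
step 2: acc = 19
step 3: acc = 16
step 4: acc = 28
step 5: acc = 47
step 6: acc = 53
step 7: acc = 39
step 8: acc = 55
step 9: acc = 44
step 10: acc = 26
step 11: acc = 14
step 12: acc = -3
step 13: acc = 9
step 14: acc = 13
step 15: acc = 29
The first disagreement with the log is at step 4, where the value should be acc = 28.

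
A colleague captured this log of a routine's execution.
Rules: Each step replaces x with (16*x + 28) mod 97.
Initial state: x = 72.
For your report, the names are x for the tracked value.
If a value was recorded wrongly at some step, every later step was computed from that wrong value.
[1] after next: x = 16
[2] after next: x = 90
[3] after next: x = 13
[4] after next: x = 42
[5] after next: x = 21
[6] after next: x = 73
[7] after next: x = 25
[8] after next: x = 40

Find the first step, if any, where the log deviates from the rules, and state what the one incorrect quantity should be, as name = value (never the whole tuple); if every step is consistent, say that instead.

Step 1: x = (16*72 + 28) mod 97 = 16 — matches.
Step 2: x = (16*16 + 28) mod 97 = 90 — agrees with the log.
Step 3: x = (16*90 + 28) mod 97 = 13 — matches.
Step 4: x = (16*13 + 28) mod 97 = 42 — verified.
Step 5: x = (16*42 + 28) mod 97 = 21 — same as recorded.
Step 6: x = (16*21 + 28) mod 97 = 73 — matches.
Step 7: x = (16*73 + 28) mod 97 = 32 — the entry is off here.
So the first discrepancy is step 7, where the right value is x = 32.

step 7, x = 32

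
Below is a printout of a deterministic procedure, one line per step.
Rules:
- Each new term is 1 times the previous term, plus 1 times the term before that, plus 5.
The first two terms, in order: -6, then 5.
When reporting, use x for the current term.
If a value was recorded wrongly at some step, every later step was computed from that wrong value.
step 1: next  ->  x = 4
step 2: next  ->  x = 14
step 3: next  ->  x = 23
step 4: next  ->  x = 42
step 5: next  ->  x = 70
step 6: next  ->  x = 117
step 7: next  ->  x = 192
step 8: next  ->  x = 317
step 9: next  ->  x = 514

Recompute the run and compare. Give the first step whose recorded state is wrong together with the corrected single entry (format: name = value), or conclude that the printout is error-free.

step 8, x = 314

1. x = 1*(5) + (1)*(-6) + (5) = 4 (no discrepancy)
2. x = 1*(4) + (1)*(5) + (5) = 14 (no discrepancy)
3. x = 1*(14) + (1)*(4) + (5) = 23 (confirmed correct)
4. x = 1*(23) + (1)*(14) + (5) = 42 (consistent with the printout)
5. x = 1*(42) + (1)*(23) + (5) = 70 (verified)
6. x = 1*(70) + (1)*(42) + (5) = 117 (matches)
7. x = 1*(117) + (1)*(70) + (5) = 192 (exactly as logged)
8. x = 1*(192) + (1)*(117) + (5) = 314 (not what was recorded)
The audit stops at step 8: the recorded entry is wrong and should be x = 314.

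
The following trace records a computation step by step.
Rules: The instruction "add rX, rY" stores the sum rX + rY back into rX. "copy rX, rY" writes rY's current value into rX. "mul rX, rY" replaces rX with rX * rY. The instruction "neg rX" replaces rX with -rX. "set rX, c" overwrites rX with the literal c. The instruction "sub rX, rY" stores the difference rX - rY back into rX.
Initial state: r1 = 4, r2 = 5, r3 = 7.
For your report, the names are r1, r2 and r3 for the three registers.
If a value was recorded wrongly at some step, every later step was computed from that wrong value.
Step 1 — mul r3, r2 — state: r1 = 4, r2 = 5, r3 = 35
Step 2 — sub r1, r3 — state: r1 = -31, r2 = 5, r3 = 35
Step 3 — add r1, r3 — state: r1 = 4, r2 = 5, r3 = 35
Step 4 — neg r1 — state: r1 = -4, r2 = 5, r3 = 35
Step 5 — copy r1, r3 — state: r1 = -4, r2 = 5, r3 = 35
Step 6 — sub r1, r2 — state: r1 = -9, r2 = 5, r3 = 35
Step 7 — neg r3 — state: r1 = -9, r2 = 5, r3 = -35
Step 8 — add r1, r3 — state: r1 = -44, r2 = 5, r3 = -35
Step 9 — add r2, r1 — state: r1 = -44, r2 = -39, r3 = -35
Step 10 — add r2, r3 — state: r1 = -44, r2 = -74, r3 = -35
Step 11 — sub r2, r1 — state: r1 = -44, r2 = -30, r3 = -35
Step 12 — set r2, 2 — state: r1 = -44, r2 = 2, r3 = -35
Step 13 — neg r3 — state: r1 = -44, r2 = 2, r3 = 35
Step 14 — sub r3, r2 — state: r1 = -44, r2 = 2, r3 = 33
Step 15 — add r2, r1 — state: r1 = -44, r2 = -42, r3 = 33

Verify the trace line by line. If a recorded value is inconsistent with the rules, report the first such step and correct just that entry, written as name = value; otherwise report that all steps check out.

step 1: r3 = 7 * 5 = 35 -> checks out
step 2: r1 = 4 - 35 = -31 -> matches
step 3: r1 = -31 + 35 = 4 -> checks out
step 4: r1 = -(4) = -4 -> matches
step 5: r1 = 35 -> the entry is off here
The audit stops at step 5: the recorded entry is wrong and should be r1 = 35.

step 5, r1 = 35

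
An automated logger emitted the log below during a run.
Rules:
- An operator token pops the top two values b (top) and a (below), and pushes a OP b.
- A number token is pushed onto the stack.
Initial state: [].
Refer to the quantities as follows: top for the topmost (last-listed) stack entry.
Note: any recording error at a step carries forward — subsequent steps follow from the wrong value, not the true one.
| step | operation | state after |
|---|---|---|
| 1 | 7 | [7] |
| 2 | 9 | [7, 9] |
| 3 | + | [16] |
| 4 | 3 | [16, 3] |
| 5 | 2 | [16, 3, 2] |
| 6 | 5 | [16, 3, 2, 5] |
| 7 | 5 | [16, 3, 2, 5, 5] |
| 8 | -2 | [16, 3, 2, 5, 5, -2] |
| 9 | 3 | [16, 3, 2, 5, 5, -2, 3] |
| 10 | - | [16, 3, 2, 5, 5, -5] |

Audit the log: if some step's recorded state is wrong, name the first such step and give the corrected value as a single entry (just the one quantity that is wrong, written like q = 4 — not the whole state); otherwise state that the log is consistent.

no error

Step 1: push 7: top = 7 — matches.
Step 2: push 9: top = 9 — matches.
Step 3: 7 + 9 = 16 — checks out.
Step 4: push 3: top = 3 — exactly as logged.
Step 5: push 2: top = 2 — agrees with the log.
Step 6: push 5: top = 5 — no discrepancy.
Step 7: push 5: top = 5 — exactly as logged.
Step 8: push -2: top = -2 — verified.
Step 9: push 3: top = 3 — agrees with the log.
Step 10: -2 - 3 = -5 — agrees with the log.
Every step is consistent.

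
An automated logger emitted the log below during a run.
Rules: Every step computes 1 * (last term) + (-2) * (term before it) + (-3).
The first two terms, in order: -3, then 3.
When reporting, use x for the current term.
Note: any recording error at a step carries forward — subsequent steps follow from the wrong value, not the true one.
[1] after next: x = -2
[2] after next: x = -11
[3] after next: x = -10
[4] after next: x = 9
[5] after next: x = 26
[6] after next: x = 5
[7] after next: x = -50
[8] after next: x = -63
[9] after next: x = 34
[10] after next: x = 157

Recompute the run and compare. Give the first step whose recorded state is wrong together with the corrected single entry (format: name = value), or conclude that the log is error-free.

1. x = 1*(3) + (-2)*(-3) + (-3) = 6 (this is not what the log shows)
Step 1 is the first one off; corrected, x = 6.

step 1, x = 6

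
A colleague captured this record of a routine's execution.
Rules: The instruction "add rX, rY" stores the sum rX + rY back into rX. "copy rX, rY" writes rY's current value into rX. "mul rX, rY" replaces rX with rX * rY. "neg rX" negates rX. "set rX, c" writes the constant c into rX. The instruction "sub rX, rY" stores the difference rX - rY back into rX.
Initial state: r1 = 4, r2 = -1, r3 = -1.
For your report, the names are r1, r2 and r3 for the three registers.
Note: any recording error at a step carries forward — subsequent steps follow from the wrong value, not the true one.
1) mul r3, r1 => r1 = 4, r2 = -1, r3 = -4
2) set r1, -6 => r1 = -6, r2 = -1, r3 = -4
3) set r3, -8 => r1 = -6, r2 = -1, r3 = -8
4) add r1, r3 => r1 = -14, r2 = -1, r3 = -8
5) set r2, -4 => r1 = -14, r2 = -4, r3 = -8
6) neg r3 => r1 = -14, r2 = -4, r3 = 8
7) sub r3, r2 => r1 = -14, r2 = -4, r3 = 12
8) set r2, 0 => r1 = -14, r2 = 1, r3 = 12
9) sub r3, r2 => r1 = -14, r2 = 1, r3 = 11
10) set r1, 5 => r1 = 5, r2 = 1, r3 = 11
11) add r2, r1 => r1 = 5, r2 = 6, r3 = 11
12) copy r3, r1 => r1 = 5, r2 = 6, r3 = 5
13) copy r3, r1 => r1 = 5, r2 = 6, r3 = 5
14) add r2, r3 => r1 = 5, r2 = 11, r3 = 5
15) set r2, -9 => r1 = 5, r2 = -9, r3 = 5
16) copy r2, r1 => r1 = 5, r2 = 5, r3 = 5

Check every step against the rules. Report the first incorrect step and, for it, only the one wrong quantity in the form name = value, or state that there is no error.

Step 1: r3 = -1 * 4 = -4 — same as recorded.
Step 2: r1 = -6 — consistent with the record.
Step 3: r3 = -8 — exactly as logged.
Step 4: r1 = -6 + -8 = -14 — agrees with the record.
Step 5: r2 = -4 — exactly as logged.
Step 6: r3 = -(-8) = 8 — verified.
Step 7: r3 = 8 - -4 = 12 — verified.
Step 8: r2 = 0 — this is not what the record shows.
First incorrect step: 8; the correct value is r2 = 0.

step 8, r2 = 0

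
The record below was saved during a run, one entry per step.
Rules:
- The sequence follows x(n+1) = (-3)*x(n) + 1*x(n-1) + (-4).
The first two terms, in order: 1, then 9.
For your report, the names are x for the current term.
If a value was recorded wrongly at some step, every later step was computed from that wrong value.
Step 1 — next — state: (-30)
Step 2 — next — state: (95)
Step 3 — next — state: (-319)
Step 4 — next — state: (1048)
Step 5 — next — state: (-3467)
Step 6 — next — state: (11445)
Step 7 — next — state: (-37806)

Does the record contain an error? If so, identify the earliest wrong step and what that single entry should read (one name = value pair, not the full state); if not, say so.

no error

Step 1: x = -3*(9) + (1)*(1) + (-4) = -30 — verified.
Step 2: x = -3*(-30) + (1)*(9) + (-4) = 95 — matches.
Step 3: x = -3*(95) + (1)*(-30) + (-4) = -319 — exactly as logged.
Step 4: x = -3*(-319) + (1)*(95) + (-4) = 1048 — confirmed correct.
Step 5: x = -3*(1048) + (1)*(-319) + (-4) = -3467 — same as recorded.
Step 6: x = -3*(-3467) + (1)*(1048) + (-4) = 11445 — confirmed correct.
Step 7: x = -3*(11445) + (1)*(-3467) + (-4) = -37806 — verified.
The recomputation confirms every line.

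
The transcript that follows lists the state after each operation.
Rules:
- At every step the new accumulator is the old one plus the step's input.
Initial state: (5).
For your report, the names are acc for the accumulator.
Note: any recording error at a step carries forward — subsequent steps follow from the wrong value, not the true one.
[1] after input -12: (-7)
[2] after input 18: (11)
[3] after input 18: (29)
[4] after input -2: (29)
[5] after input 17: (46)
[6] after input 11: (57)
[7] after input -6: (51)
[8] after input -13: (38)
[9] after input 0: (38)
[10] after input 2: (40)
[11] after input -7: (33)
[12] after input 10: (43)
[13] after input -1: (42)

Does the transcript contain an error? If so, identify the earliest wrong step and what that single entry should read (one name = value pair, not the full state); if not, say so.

Step 1: acc = 5 + -12 = -7 — exactly as logged.
Step 2: acc = -7 + 18 = 11 — confirmed correct.
Step 3: acc = 11 + 18 = 29 — same as recorded.
Step 4: acc = 29 + -2 = 27 — this is not what the transcript shows.
Step 4 is the first one off; corrected, acc = 27.

step 4, acc = 27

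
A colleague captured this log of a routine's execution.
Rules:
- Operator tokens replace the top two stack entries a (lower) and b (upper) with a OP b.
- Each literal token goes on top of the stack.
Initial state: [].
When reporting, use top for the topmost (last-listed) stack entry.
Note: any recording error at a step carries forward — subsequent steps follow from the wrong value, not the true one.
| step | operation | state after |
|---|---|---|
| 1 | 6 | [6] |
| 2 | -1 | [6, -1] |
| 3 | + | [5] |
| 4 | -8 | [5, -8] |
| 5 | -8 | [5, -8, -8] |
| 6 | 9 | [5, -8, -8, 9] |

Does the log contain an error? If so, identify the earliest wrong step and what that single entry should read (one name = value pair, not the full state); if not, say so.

no error

1. push 6: top = 6 (no discrepancy)
2. push -1: top = -1 (agrees with the log)
3. 6 + -1 = 5 (checks out)
4. push -8: top = -8 (agrees with the log)
5. push -8: top = -8 (consistent with the log)
6. push 9: top = 9 (checks out)
All entries verified; no error found.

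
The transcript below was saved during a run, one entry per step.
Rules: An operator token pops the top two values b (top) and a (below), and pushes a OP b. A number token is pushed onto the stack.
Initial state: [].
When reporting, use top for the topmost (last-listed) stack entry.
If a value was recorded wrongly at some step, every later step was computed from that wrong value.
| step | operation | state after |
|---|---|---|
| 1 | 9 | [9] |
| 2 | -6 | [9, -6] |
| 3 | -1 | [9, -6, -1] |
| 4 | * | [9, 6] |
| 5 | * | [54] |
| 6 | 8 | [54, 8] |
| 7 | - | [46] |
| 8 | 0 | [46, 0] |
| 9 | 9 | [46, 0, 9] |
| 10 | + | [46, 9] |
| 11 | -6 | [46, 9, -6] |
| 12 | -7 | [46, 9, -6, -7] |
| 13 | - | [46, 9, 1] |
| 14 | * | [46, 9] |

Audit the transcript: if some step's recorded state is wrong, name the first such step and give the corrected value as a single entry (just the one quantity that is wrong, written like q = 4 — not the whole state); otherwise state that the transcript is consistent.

Step 1: push 9: top = 9 — checks out.
Step 2: push -6: top = -6 — consistent with the transcript.
Step 3: push -1: top = -1 — checks out.
Step 4: -6 * -1 = 6 — agrees with the transcript.
Step 5: 9 * 6 = 54 — in agreement.
Step 6: push 8: top = 8 — consistent with the transcript.
Step 7: 54 - 8 = 46 — verified.
Step 8: push 0: top = 0 — agrees with the transcript.
Step 9: push 9: top = 9 — checks out.
Step 10: 0 + 9 = 9 — matches.
Step 11: push -6: top = -6 — same as recorded.
Step 12: push -7: top = -7 — same as recorded.
Step 13: -6 - -7 = 1 — exactly as logged.
Step 14: 9 * 1 = 9 — consistent with the transcript.
No step deviates from the rules.

no error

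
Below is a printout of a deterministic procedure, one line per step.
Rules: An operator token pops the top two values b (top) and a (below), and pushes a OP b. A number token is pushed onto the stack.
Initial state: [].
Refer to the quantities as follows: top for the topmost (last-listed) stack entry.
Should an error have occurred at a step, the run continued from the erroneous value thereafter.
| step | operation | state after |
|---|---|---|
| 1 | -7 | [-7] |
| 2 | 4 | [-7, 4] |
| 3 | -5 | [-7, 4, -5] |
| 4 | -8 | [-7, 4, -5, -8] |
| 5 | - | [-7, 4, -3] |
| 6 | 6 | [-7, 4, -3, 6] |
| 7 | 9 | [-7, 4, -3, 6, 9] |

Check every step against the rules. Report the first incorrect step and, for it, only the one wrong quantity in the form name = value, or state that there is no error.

step 5, top = 3

Recomputing the run from the initial state:
step 1: [-7]
step 2: [-7, 4]
step 3: [-7, 4, -5]
step 4: [-7, 4, -5, -8]
step 5: [-7, 4, 3]
step 6: [-7, 4, 3, 6]
step 7: [-7, 4, 3, 6, 9]
The first disagreement with the printout is at step 5, where the value should be top = 3.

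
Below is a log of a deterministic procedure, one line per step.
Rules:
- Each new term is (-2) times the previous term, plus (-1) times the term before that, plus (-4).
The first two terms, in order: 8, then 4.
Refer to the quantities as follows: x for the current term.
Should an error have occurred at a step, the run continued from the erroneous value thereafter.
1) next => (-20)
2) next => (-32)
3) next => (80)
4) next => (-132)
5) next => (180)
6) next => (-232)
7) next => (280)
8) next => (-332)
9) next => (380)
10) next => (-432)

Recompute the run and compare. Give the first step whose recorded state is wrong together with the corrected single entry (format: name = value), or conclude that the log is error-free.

step 1: x = -2*(4) + (-1)*(8) + (-4) = -20 -> exactly as logged
step 2: x = -2*(-20) + (-1)*(4) + (-4) = 32 -> the entry is off here
Conclusion: step 2 carries the first error; the entry should be x = 32.

step 2, x = 32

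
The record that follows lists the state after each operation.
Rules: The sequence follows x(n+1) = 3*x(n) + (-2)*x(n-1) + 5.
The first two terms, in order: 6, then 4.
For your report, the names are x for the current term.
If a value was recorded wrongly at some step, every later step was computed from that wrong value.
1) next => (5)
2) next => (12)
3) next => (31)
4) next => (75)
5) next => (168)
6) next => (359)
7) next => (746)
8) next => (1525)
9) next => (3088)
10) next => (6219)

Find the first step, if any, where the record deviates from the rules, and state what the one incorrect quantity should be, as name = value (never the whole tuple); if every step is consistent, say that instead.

step 4, x = 74

Recomputing the run from the initial state:
step 1: x = 5
step 2: x = 12
step 3: x = 31
step 4: x = 74
step 5: x = 165
step 6: x = 352
step 7: x = 731
step 8: x = 1494
step 9: x = 3025
step 10: x = 6092
The first disagreement with the record is at step 4, where the value should be x = 74.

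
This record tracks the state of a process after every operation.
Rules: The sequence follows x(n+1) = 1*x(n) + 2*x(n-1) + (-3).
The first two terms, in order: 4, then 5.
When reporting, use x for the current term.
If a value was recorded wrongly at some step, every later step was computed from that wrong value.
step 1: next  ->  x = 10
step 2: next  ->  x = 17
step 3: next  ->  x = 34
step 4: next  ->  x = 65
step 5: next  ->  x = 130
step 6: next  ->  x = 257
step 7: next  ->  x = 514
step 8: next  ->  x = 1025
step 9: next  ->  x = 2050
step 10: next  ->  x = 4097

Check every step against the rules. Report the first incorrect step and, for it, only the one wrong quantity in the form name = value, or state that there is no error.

Step 1: x = 1*(5) + (2)*(4) + (-3) = 10 — exactly as logged.
Step 2: x = 1*(10) + (2)*(5) + (-3) = 17 — matches.
Step 3: x = 1*(17) + (2)*(10) + (-3) = 34 — consistent with the record.
Step 4: x = 1*(34) + (2)*(17) + (-3) = 65 — checks out.
Step 5: x = 1*(65) + (2)*(34) + (-3) = 130 — exactly as logged.
Step 6: x = 1*(130) + (2)*(65) + (-3) = 257 — same as recorded.
Step 7: x = 1*(257) + (2)*(130) + (-3) = 514 — agrees with the record.
Step 8: x = 1*(514) + (2)*(257) + (-3) = 1025 — same as recorded.
Step 9: x = 1*(1025) + (2)*(514) + (-3) = 2050 — no discrepancy.
Step 10: x = 1*(2050) + (2)*(1025) + (-3) = 4097 — in agreement.
The whole run recomputes cleanly — no discrepancies.

no error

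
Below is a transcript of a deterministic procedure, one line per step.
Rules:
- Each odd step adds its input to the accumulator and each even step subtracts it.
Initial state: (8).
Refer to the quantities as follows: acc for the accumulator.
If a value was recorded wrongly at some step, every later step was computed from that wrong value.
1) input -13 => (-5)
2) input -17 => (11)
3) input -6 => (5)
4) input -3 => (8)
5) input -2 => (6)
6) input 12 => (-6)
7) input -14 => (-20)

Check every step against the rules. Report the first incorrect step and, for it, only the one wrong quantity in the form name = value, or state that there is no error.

Recomputing the run from the initial state:
step 1: acc = -5
step 2: acc = 12
step 3: acc = 6
step 4: acc = 9
step 5: acc = 7
step 6: acc = -5
step 7: acc = -19
The first disagreement with the transcript is at step 2, where the value should be acc = 12.

step 2, acc = 12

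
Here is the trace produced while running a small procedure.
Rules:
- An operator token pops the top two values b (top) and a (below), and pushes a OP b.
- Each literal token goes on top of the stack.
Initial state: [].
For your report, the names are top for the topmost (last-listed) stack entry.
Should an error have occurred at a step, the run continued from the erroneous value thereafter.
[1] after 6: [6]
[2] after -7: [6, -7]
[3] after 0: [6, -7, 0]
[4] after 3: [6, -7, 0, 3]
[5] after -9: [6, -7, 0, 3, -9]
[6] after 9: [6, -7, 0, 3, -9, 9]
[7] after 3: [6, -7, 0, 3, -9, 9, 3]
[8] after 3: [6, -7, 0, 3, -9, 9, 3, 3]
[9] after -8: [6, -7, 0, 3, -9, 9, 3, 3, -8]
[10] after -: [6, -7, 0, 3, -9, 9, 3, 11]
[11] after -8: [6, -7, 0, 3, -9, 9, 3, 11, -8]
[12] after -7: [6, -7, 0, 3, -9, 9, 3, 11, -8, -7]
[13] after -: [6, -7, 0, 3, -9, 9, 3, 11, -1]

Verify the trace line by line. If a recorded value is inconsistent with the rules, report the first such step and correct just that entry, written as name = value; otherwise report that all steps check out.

Step 1: push 6: top = 6 — checks out.
Step 2: push -7: top = -7 — same as recorded.
Step 3: push 0: top = 0 — consistent with the trace.
Step 4: push 3: top = 3 — matches.
Step 5: push -9: top = -9 — matches.
Step 6: push 9: top = 9 — verified.
Step 7: push 3: top = 3 — consistent with the trace.
Step 8: push 3: top = 3 — matches.
Step 9: push -8: top = -8 — in agreement.
Step 10: 3 - -8 = 11 — agrees with the trace.
Step 11: push -8: top = -8 — confirmed correct.
Step 12: push -7: top = -7 — no discrepancy.
Step 13: -8 - -7 = -1 — matches.
The recomputation confirms every line.

no error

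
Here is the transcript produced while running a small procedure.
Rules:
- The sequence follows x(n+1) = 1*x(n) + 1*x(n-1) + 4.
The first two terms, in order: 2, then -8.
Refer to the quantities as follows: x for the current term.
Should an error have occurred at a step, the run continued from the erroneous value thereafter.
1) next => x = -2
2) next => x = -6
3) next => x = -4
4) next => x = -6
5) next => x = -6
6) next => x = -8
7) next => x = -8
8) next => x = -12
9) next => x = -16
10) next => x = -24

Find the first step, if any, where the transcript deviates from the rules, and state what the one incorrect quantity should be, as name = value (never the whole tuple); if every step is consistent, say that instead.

Recomputing the run from the initial state:
step 1: x = -2
step 2: x = -6
step 3: x = -4
step 4: x = -6
step 5: x = -6
step 6: x = -8
step 7: x = -10
step 8: x = -14
step 9: x = -20
step 10: x = -30
The first disagreement with the transcript is at step 7, where the value should be x = -10.

step 7, x = -10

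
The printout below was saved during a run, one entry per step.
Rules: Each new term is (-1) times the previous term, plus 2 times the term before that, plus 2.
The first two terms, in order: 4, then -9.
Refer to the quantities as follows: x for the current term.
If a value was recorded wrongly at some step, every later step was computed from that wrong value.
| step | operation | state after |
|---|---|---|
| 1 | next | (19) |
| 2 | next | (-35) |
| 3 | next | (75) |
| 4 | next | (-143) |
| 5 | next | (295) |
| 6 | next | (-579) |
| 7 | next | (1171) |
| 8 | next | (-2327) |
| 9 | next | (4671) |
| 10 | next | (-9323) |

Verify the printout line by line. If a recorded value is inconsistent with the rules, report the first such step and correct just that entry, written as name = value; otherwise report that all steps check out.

no error

1. x = -1*(-9) + (2)*(4) + (2) = 19 (no discrepancy)
2. x = -1*(19) + (2)*(-9) + (2) = -35 (no discrepancy)
3. x = -1*(-35) + (2)*(19) + (2) = 75 (no discrepancy)
4. x = -1*(75) + (2)*(-35) + (2) = -143 (verified)
5. x = -1*(-143) + (2)*(75) + (2) = 295 (no discrepancy)
6. x = -1*(295) + (2)*(-143) + (2) = -579 (matches)
7. x = -1*(-579) + (2)*(295) + (2) = 1171 (confirmed correct)
8. x = -1*(1171) + (2)*(-579) + (2) = -2327 (confirmed correct)
9. x = -1*(-2327) + (2)*(1171) + (2) = 4671 (checks out)
10. x = -1*(4671) + (2)*(-2327) + (2) = -9323 (exactly as logged)
The whole run recomputes cleanly — no discrepancies.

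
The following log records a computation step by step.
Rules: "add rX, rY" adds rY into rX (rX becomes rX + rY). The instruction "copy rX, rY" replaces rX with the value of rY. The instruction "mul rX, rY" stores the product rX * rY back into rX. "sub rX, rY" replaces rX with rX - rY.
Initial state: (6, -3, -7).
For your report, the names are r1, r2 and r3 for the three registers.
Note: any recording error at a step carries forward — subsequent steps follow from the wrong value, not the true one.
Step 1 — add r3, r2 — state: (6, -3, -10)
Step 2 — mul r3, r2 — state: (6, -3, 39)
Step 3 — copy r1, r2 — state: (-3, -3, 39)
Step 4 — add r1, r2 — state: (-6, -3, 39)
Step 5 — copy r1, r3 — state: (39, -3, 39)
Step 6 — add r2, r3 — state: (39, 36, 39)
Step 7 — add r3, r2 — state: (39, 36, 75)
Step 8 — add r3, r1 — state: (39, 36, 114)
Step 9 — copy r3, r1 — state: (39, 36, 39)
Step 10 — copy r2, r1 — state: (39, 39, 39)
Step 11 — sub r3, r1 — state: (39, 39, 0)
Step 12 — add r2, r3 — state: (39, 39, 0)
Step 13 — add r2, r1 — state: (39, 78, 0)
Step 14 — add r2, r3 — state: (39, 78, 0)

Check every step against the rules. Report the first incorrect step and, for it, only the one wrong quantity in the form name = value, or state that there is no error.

1. r3 = -7 + -3 = -10 (matches)
2. r3 = -10 * -3 = 30 (a discrepancy with the log)
That makes step 2 the first incorrect line — r3 = 30 is what it should show.

step 2, r3 = 30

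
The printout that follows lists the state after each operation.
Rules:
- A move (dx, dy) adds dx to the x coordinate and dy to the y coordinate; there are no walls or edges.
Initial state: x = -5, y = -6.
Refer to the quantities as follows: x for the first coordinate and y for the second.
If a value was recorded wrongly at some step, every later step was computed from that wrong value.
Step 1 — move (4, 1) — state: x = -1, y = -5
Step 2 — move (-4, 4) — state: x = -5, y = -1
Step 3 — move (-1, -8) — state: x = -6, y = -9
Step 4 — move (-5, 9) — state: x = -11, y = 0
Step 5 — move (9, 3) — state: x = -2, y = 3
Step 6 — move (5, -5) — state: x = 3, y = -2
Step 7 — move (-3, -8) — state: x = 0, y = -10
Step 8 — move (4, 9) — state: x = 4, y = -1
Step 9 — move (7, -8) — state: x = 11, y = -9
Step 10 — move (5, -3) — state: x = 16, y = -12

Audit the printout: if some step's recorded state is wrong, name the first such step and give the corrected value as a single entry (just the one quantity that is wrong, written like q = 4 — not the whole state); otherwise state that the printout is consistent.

Recomputing the run from the initial state:
step 1: x = -1, y = -5
step 2: x = -5, y = -1
step 3: x = -6, y = -9
step 4: x = -11, y = 0
step 5: x = -2, y = 3
step 6: x = 3, y = -2
step 7: x = 0, y = -10
step 8: x = 4, y = -1
step 9: x = 11, y = -9
step 10: x = 16, y = -12
This matches the printout at every step.

no error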